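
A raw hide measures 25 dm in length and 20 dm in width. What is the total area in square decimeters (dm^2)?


500 dm^2

Area = length x width
Area = 25 x 20 = 500 dm^2


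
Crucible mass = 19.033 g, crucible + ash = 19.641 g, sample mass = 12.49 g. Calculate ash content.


Ash mass = 0.608 g
Ash content = 4.87%


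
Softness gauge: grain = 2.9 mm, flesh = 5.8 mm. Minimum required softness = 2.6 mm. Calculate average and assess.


Average = (2.9 + 5.8) / 2 = 4.35 mm
Minimum = 2.6 mm
Meets requirement: Yes


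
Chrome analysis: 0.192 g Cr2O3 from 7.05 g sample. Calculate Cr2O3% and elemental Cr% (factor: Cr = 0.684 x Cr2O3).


Cr2O3% = 0.192 / 7.05 x 100 = 2.72%
Cr% = 2.72 x 0.684 = 1.86%


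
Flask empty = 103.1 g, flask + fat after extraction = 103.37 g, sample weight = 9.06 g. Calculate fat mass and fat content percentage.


Fat mass = 103.37 - 103.1 = 0.27 g
Fat% = 0.27 / 9.06 x 100 = 3.0%


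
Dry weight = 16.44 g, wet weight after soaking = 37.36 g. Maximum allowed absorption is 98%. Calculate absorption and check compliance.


Absorption = 127.3%
Compliant: No


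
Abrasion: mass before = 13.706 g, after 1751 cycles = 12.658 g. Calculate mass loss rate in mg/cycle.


0.599 mg/cycle

Mass loss = 13.706 - 12.658 = 1.048 g
Rate = 1.048 / 1751 x 1000 = 0.599 mg/cycle


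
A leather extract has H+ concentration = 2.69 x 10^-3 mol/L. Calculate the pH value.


pH = -log10[H+]
pH = -log10(2.69 x 10^-3) = 2.57


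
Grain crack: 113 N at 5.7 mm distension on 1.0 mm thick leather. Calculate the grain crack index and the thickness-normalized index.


Crack index = 113 / 5.7 = 19.8 N/mm
Normalized = 19.8 / 1.0 = 19.8 N/mm per mm


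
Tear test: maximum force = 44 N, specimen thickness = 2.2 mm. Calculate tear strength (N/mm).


Tear strength = force / thickness
Tear = 44 / 2.2 = 20.0 N/mm


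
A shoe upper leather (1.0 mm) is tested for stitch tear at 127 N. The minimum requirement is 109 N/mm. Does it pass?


STS = 127 / 1.0 = 127.0 N/mm
Minimum required: 109 N/mm
Passes: Yes


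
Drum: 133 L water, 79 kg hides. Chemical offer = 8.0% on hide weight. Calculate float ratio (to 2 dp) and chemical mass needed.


Float ratio = 1.68
Chemical needed = 6.32 kg


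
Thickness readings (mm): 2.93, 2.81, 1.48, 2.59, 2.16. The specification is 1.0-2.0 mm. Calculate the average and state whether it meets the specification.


Sum = 11.97
Average = 11.97 / 5 = 2.39 mm
Specification range: 1.0 to 2.0 mm
Within spec: No


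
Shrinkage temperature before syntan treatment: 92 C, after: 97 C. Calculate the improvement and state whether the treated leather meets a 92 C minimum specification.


Improvement = 97 - 92 = 5 C
Spec check: 97 C >= 92 C? Yes


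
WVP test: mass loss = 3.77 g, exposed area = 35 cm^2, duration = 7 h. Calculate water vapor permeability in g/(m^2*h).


WVP = mass_loss / (area x time) x 10000
WVP = 3.77 / (35 x 7) x 10000
WVP = 3.77 / 245 x 10000 = 153.88 g/(m^2*h)


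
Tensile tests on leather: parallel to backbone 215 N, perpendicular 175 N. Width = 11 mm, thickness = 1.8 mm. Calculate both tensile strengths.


Parallel = 10.86 N/mm^2
Perpendicular = 8.84 N/mm^2


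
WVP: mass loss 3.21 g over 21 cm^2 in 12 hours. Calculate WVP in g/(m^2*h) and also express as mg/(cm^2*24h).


WVP = 3.21 / (21 x 12) x 10000 = 127.38 g/(m^2*h)
Mass loss in mg = 3.21 x 1000 = 3210 mg
Per cm^2 per 24h in mg: 3210 x 24 / (21 x 12) = 77040 / 252 = 305.71 mg/(cm^2*24h)


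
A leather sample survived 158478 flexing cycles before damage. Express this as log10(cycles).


log10(158478) = 5.20


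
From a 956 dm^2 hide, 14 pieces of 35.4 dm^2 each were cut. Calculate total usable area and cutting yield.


Usable area = 495.6 dm^2
Yield = 51.8%

Total usable = 14 x 35.4 = 495.6 dm^2
Yield = 495.6 / 956 x 100 = 51.8%


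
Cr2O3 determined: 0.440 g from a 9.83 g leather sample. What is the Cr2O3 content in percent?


Cr2O3% = 0.440 / 9.83 x 100
Cr2O3% = 4.48%


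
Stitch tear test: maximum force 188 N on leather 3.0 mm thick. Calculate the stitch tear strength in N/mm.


62.7 N/mm

Stitch tear strength = force / thickness
STS = 188 / 3.0 = 62.7 N/mm


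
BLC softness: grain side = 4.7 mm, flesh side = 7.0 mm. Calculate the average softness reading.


5.85 mm


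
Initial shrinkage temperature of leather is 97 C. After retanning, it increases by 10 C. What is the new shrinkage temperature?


107 C

New Ts = 97 + 10 = 107 C


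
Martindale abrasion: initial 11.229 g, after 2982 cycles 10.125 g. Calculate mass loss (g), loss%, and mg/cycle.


Mass loss = 1.104 g
Loss = 9.83%
Rate = 0.370 mg/cycle

Loss = 11.229 - 10.125 = 1.104 g
Loss% = 1.104 / 11.229 x 100 = 9.83%
Rate = 1.104 / 2982 x 1000 = 0.370 mg/cycle


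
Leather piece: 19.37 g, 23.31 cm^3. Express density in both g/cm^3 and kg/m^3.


0.831 g/cm^3
831 kg/m^3

Density = 19.37 / 23.31 = 0.831 g/cm^3
Convert: 0.831 x 1000 = 831 kg/m^3


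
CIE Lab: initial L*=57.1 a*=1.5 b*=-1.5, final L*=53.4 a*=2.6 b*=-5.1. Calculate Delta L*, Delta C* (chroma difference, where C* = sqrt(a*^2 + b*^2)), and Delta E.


Delta L* = -3.7
Delta C* = 3.60
Delta E = 5.28

Delta L* = 53.4 - 57.1 = -3.7
C1* = sqrt((1.5)^2 + (-1.5)^2) = 2.121
C2* = sqrt((2.6)^2 + (-5.1)^2) = 5.725
Delta C* = 5.725 - 2.121 = 3.60
Delta E = sqrt((-3.7)^2 + (1.1)^2 + (-3.6)^2) = 5.28


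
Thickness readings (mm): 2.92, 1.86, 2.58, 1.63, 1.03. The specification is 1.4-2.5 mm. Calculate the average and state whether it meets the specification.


Sum = 10.02
Average = 10.02 / 5 = 2.00 mm
Specification range: 1.4 to 2.5 mm
Within spec: Yes


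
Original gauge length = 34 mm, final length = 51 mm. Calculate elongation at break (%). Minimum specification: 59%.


Extension = 51 - 34 = 17 mm
Elongation = 17 / 34 x 100 = 50.0%
Minimum required: 59%
Meets specification: No


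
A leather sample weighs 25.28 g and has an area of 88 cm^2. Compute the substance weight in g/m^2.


Substance weight = mass / area x 10000
SW = 25.28 / 88 x 10000
SW = 2872.7 g/m^2


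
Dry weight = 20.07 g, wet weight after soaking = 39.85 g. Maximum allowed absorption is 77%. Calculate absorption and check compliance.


WA = (39.85 - 20.07) / 20.07 x 100 = 98.6%
Maximum allowed: 77%
Compliant: No


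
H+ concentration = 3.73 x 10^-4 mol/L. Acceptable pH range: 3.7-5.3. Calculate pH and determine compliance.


pH = 3.43
Compliant: No

pH = -log10(3.73 x 10^-4) = 3.43
Range: 3.7 to 5.3
Compliant: No


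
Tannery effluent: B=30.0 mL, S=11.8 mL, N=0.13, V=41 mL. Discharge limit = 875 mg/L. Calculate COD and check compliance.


COD = 461.7 mg/L
Compliant: Yes


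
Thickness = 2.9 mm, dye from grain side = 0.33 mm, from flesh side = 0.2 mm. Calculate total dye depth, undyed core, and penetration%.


Total dyed = 0.53 mm
Undyed core = 2.37 mm
Penetration = 18.3%


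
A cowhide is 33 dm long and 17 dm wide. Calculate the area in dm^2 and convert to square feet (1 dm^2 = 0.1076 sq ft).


Area = 33 x 17 = 561 dm^2
Conversion: 561 x 0.1076 = 60.36 sq ft


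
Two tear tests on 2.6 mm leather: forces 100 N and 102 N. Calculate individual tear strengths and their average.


Tear 1 = 100 / 2.6 = 38.5 N/mm
Tear 2 = 102 / 2.6 = 39.2 N/mm
Average = (38.5 + 39.2) / 2 = 38.9 N/mm


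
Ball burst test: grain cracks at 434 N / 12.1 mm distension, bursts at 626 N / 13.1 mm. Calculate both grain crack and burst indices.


Crack index = 35.9 N/mm
Burst index = 47.8 N/mm

Crack index = 434 / 12.1 = 35.9 N/mm
Burst index = 626 / 13.1 = 47.8 N/mm


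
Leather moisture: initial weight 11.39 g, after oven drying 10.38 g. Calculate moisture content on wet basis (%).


8.9%

Moisture = 11.39 - 10.38 = 1.01 g
MC = 1.01 / 11.39 x 100 = 8.9%


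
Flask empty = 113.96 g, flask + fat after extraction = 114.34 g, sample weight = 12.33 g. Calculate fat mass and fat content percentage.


Fat mass = 0.38 g
Fat content = 3.1%


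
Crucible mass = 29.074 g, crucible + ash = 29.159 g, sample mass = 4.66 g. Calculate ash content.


Ash mass = 29.159 - 29.074 = 0.085 g
Ash% = 0.085 / 4.66 x 100 = 1.82%


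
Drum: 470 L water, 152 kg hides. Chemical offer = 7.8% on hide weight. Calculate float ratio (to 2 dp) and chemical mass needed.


Float ratio = 3.09
Chemical needed = 11.856 kg


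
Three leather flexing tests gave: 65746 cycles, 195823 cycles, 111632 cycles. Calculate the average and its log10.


Average = (65746 + 195823 + 111632) / 3 = 124400 cycles
log10(124400) = 5.09


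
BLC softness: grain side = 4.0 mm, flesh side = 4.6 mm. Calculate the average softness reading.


Average = (4.0 + 4.6) / 2
Average = 4.30 mm


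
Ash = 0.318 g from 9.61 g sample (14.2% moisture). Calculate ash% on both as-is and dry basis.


As-is ash = 3.31%
Dry-basis ash = 3.86%

As-is ash% = 0.318 / 9.61 x 100 = 3.31%
Dry mass = 9.61 x (100 - 14.2) / 100 = 8.24538 g
Dry-basis ash% = 0.318 / 8.24538 x 100 = 3.86%


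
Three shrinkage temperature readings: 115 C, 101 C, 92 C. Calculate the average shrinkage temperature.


102.7 C

Average = (115 + 101 + 92) / 3
Average = 308 / 3 = 102.7 C


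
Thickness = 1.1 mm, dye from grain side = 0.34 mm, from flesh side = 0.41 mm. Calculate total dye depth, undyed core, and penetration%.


Total dyed = 0.75 mm
Undyed core = 0.35 mm
Penetration = 68.2%


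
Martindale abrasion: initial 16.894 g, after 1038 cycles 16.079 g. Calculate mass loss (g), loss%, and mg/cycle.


Loss = 16.894 - 16.079 = 0.815 g
Loss% = 0.815 / 16.894 x 100 = 4.82%
Rate = 0.815 / 1038 x 1000 = 0.785 mg/cycle


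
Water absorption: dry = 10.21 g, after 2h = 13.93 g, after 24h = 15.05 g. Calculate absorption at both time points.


2h absorption = 36.4%
24h absorption = 47.4%

WA (2h) = (13.93 - 10.21) / 10.21 x 100 = 36.4%
WA (24h) = (15.05 - 10.21) / 10.21 x 100 = 47.4%


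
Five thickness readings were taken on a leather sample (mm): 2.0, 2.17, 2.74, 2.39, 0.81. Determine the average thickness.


2.02 mm

Sum = 2.0 + 2.17 + 2.74 + 2.39 + 0.81 = 10.11
Average = 10.11 / 5 = 2.02 mm


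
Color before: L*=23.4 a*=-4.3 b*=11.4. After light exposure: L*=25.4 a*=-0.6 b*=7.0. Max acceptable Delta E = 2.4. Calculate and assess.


dL = 2.0, da = 3.7, db = -4.4
dE = sqrt((2.0)^2 + (3.7)^2 + (-4.4)^2) = 6.09
Max = 2.4
Passes: No


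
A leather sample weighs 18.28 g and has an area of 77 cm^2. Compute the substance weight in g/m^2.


Substance weight = mass / area x 10000
SW = 18.28 / 77 x 10000
SW = 2374.0 g/m^2


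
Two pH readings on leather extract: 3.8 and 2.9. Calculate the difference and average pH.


Difference = |3.8 - 2.9| = 0.9
Average = (3.8 + 2.9) / 2 = 3.35


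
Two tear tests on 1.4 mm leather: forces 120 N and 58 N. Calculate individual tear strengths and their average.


Tear 1 = 85.7 N/mm
Tear 2 = 41.4 N/mm
Average = 63.6 N/mm


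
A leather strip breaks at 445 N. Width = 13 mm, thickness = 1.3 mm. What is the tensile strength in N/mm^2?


Cross-sectional area = 13 x 1.3 = 16.9 mm^2
Tensile strength = 445 / 16.9 = 26.33 N/mm^2


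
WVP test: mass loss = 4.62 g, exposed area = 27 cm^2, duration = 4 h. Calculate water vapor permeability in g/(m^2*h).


WVP = mass_loss / (area x time) x 10000
WVP = 4.62 / (27 x 4) x 10000
WVP = 4.62 / 108 x 10000 = 427.78 g/(m^2*h)


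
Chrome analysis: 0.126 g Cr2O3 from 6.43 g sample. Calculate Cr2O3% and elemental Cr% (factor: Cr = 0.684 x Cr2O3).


Cr2O3 = 1.96%
Cr = 1.34%


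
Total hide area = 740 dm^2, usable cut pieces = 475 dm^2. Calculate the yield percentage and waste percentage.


Yield = 475 / 740 x 100 = 64.2%
Waste = 740 - 475 = 265 dm^2
Waste% = 100 - 64.2 = 35.8%


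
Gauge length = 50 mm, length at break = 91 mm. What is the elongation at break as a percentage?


Extension = 91 - 50 = 41 mm
Elongation = 41 / 50 x 100 = 82.0%


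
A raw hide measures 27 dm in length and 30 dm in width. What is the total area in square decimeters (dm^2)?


810 dm^2


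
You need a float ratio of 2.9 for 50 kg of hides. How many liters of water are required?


145.0 L

Water = hide weight x target ratio
Water = 50 x 2.9 = 145.0 L


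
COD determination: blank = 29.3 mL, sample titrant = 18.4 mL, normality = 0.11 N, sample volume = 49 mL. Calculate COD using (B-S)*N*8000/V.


COD = (29.3 - 18.4) x 0.11 x 8000 / 49
COD = 10.9 x 0.11 x 8000 / 49
COD = 195.8 mg/L


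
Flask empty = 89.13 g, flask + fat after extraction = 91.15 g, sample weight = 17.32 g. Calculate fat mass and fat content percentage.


Fat mass = 91.15 - 89.13 = 2.02 g
Fat% = 2.02 / 17.32 x 100 = 11.7%


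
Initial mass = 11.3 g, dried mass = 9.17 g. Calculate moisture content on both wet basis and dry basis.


Moisture lost = 11.3 - 9.17 = 2.13 g
Wet basis MC = 2.13 / 11.3 x 100 = 18.8%
Dry basis MC = 2.13 / 9.17 x 100 = 23.2%


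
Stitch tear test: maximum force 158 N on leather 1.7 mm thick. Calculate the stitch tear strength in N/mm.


Stitch tear strength = force / thickness
STS = 158 / 1.7 = 92.9 N/mm


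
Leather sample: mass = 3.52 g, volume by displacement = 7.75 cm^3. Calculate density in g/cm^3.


Density = mass / volume
Density = 3.52 / 7.75 = 0.454 g/cm^3


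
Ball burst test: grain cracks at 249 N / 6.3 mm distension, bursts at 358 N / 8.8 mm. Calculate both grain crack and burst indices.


Crack index = 39.5 N/mm
Burst index = 40.7 N/mm

Crack index = 249 / 6.3 = 39.5 N/mm
Burst index = 358 / 8.8 = 40.7 N/mm


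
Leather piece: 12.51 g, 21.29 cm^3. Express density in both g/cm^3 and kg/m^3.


Density = 12.51 / 21.29 = 0.588 g/cm^3
Convert: 0.588 x 1000 = 588 kg/m^3


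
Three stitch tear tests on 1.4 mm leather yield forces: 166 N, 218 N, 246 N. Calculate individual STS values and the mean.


STS1 = 166 / 1.4 = 118.6 N/mm
STS2 = 218 / 1.4 = 155.7 N/mm
STS3 = 246 / 1.4 = 175.7 N/mm
Mean = (118.6 + 155.7 + 175.7) / 3 = 150.0 N/mm


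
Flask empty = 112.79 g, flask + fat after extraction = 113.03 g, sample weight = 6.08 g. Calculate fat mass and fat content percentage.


Fat mass = 0.24 g
Fat content = 3.9%


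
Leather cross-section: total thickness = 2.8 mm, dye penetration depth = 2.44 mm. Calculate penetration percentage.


87.1%

Penetration% = 2.44 / 2.8 x 100
Penetration = 87.1%


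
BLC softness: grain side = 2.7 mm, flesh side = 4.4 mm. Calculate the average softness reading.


Average = (2.7 + 4.4) / 2
Average = 3.55 mm


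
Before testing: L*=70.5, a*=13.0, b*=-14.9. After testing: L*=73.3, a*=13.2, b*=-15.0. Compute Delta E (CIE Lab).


dL = 73.3 - 70.5 = 2.8
da = 13.2 - 13.0 = 0.2
db = -15.0 - (-14.9) = -0.1
dE = sqrt((2.8)^2 + (0.2)^2 + (-0.1)^2) = 2.81


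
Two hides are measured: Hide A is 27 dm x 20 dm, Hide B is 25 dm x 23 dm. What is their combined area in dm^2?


Hide A area = 27 x 20 = 540 dm^2
Hide B area = 25 x 23 = 575 dm^2
Total = 540 + 575 = 1115 dm^2


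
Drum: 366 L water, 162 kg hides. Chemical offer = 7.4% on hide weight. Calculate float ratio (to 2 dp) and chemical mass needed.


Float ratio = 2.26
Chemical needed = 11.988 kg


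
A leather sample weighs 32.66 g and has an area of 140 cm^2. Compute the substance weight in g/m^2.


Substance weight = mass / area x 10000
SW = 32.66 / 140 x 10000
SW = 2332.9 g/m^2


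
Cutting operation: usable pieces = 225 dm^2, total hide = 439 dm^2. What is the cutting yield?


51.3%

Yield = usable / total x 100
Yield = 225 / 439 x 100 = 51.3%


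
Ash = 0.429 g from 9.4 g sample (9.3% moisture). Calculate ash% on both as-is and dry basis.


As-is ash = 4.56%
Dry-basis ash = 5.03%


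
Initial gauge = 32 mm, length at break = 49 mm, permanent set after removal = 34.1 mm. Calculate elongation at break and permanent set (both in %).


Elongation at break = 53.1%
Permanent set = 6.6%

Elongation at break = (49 - 32) / 32 x 100 = 53.1%
Permanent set = (34.1 - 32) / 32 x 100 = 6.6%


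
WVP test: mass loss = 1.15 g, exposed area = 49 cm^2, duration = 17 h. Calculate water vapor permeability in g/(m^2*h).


13.81 g/(m^2*h)

WVP = mass_loss / (area x time) x 10000
WVP = 1.15 / (49 x 17) x 10000
WVP = 1.15 / 833 x 10000 = 13.81 g/(m^2*h)


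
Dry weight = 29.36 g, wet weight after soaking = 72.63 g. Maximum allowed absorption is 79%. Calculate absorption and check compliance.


Absorption = 147.4%
Compliant: No


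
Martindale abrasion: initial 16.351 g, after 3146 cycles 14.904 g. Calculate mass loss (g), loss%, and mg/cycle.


Loss = 16.351 - 14.904 = 1.447 g
Loss% = 1.447 / 16.351 x 100 = 8.85%
Rate = 1.447 / 3146 x 1000 = 0.460 mg/cycle


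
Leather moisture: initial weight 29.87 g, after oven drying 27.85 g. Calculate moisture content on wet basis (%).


Moisture = 29.87 - 27.85 = 2.02 g
MC = 2.02 / 29.87 x 100 = 6.8%


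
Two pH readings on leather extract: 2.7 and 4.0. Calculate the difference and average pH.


Difference = 1.3
Average pH = 3.35


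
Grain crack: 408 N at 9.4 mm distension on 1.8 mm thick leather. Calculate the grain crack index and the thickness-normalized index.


Crack index = 43.4 N/mm
Normalized index = 24.1 N/mm per mm


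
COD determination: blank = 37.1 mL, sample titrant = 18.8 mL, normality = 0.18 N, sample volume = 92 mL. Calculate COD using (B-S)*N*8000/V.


286.4 mg/L


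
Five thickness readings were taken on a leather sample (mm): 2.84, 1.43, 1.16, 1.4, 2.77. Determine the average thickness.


1.92 mm

Sum = 2.84 + 1.43 + 1.16 + 1.4 + 2.77 = 9.60
Average = 9.60 / 5 = 1.92 mm


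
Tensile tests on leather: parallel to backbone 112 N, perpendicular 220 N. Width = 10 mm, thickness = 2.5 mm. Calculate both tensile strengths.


Parallel = 4.48 N/mm^2
Perpendicular = 8.80 N/mm^2


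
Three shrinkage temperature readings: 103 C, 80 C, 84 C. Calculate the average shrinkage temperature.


Average = (103 + 80 + 84) / 3
Average = 267 / 3 = 89.0 C


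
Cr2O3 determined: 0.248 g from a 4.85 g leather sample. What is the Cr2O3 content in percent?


5.11%


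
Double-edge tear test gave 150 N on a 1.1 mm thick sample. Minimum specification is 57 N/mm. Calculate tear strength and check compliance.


Tear strength = 136.4 N/mm
Compliant: Yes

Tear strength = 150 / 1.1 = 136.4 N/mm
Required minimum = 57 N/mm
Compliant: Yes


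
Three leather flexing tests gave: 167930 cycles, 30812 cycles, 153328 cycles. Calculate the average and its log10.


Average = (167930 + 30812 + 153328) / 3 = 117357 cycles
log10(117357) = 5.07


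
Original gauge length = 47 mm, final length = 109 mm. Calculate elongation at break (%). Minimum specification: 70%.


Extension = 109 - 47 = 62 mm
Elongation = 62 / 47 x 100 = 131.9%
Minimum required: 70%
Meets specification: Yes


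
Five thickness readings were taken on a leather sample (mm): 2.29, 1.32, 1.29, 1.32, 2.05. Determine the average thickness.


Sum = 2.29 + 1.32 + 1.29 + 1.32 + 2.05 = 8.27
Average = 8.27 / 5 = 1.65 mm


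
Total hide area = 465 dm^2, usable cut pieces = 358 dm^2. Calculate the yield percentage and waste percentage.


Yield = 358 / 465 x 100 = 77.0%
Waste = 465 - 358 = 107 dm^2
Waste% = 100 - 77.0 = 23.0%


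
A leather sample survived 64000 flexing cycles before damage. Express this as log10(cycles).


log10(64000) = 4.81


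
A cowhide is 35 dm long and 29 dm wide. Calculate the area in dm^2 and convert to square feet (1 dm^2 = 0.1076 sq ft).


1015 dm^2
109.21 sq ft


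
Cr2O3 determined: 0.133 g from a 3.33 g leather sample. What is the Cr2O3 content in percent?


3.99%

Cr2O3% = 0.133 / 3.33 x 100
Cr2O3% = 3.99%


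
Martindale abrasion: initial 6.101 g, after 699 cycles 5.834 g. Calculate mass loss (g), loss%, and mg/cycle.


Loss = 6.101 - 5.834 = 0.267 g
Loss% = 0.267 / 6.101 x 100 = 4.38%
Rate = 0.267 / 699 x 1000 = 0.382 mg/cycle


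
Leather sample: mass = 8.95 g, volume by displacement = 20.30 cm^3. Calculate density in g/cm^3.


Density = mass / volume
Density = 8.95 / 20.30 = 0.441 g/cm^3


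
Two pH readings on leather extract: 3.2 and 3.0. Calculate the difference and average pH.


Difference = |3.2 - 3.0| = 0.2
Average = (3.2 + 3.0) / 2 = 3.10


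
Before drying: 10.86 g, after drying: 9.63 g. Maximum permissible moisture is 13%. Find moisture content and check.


Moisture content = 11.3%
Acceptable: Yes

MC = (10.86 - 9.63) / 10.86 x 100 = 11.3%
Maximum: 13%
Acceptable: Yes


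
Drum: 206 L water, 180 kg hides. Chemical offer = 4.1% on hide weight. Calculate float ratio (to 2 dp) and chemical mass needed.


Float ratio = 1.14
Chemical needed = 7.38 kg

Float ratio = 206 / 180 = 1.14
Chemical = 180 x 4.1 / 100 = 7.38 kg


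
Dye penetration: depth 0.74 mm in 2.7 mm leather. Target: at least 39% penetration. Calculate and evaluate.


Penetration = 0.74 / 2.7 x 100 = 27.4%
Target: 39%
Meets target: No


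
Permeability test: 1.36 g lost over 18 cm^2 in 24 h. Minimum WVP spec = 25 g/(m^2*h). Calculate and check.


WVP = 31.48 g/(m^2*h)
Meets specification: Yes


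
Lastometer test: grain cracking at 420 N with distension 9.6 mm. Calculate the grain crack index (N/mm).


Grain crack index = force / distension
Index = 420 / 9.6 = 43.8 N/mm


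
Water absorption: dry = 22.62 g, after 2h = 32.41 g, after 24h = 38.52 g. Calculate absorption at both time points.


2h absorption = 43.3%
24h absorption = 70.3%

WA (2h) = (32.41 - 22.62) / 22.62 x 100 = 43.3%
WA (24h) = (38.52 - 22.62) / 22.62 x 100 = 70.3%


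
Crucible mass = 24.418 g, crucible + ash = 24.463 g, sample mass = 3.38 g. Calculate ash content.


Ash mass = 0.045 g
Ash content = 1.33%

Ash mass = 24.463 - 24.418 = 0.045 g
Ash% = 0.045 / 3.38 x 100 = 1.33%


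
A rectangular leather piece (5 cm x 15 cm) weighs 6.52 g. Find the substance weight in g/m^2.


869.3 g/m^2

Area = 5 x 15 = 75 cm^2
SW = 6.52 / 75 x 10000 = 869.3 g/m^2


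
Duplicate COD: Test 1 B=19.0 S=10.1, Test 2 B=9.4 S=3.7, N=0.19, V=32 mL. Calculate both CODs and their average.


COD1 = (19.0 - 10.1) x 0.19 x 8000 / 32 = 422.8 mg/L
COD2 = (9.4 - 3.7) x 0.19 x 8000 / 32 = 270.8 mg/L
Average = (422.8 + 270.8) / 2 = 346.8 mg/L


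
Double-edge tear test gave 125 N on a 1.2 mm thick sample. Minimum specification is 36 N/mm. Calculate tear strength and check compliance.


Tear strength = 104.2 N/mm
Compliant: Yes


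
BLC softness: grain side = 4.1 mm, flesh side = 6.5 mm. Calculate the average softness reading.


Average = (4.1 + 6.5) / 2
Average = 5.30 mm


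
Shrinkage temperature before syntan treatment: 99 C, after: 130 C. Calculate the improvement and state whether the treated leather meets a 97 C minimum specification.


Improvement = 31 C
Meets 97 C spec: Yes

Improvement = 130 - 99 = 31 C
Spec check: 130 C >= 97 C? Yes


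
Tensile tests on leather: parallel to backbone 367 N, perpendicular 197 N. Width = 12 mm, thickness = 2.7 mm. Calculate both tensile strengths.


Parallel = 11.33 N/mm^2
Perpendicular = 6.08 N/mm^2

Area = 12 x 2.7 = 32.4 mm^2
TS (parallel) = 367 / 32.4 = 11.33 N/mm^2
TS (perpendicular) = 197 / 32.4 = 6.08 N/mm^2


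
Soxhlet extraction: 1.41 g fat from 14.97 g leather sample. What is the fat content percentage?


9.4%


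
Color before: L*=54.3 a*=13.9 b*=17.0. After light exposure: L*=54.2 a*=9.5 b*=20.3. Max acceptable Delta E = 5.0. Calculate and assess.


Delta E = 5.50
Passes: No

dL = -0.1, da = -4.4, db = 3.3
dE = sqrt((-0.1)^2 + (-4.4)^2 + (3.3)^2) = 5.50
Max = 5.0
Passes: No


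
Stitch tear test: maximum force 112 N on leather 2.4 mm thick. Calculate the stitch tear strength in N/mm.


46.7 N/mm

Stitch tear strength = force / thickness
STS = 112 / 2.4 = 46.7 N/mm


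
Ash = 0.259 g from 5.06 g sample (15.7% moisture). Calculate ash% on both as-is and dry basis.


As-is ash = 5.12%
Dry-basis ash = 6.07%


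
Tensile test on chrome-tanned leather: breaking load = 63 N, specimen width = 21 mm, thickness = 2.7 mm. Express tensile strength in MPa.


Cross-section = 21 x 2.7 = 56.7 mm^2
TS = 63 / 56.7 = 1.11 MPa
(1 N/mm^2 = 1 MPa)


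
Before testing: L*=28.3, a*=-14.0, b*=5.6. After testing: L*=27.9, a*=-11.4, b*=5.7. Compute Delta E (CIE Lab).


Delta E = 2.63


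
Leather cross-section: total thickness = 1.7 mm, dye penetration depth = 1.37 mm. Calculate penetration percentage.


Penetration% = 1.37 / 1.7 x 100
Penetration = 80.6%


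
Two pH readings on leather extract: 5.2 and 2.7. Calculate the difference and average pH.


Difference = |5.2 - 2.7| = 2.5
Average = (5.2 + 2.7) / 2 = 3.95


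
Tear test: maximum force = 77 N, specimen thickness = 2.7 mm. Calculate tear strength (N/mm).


Tear strength = force / thickness
Tear = 77 / 2.7 = 28.5 N/mm


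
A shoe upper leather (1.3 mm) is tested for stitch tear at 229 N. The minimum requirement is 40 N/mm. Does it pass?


STS = 229 / 1.3 = 176.2 N/mm
Minimum required: 40 N/mm
Passes: Yes


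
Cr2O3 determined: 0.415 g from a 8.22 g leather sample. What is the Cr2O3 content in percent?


Cr2O3% = 0.415 / 8.22 x 100
Cr2O3% = 5.05%


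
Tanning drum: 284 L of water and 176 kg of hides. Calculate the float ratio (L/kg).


Float ratio = water / hide weight
Ratio = 284 / 176 = 1.6


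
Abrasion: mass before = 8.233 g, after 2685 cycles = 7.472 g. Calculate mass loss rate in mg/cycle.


Mass loss = 8.233 - 7.472 = 0.761 g
Rate = 0.761 / 2685 x 1000 = 0.283 mg/cycle


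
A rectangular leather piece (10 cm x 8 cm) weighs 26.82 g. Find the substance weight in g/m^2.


3352.5 g/m^2

Area = 10 x 8 = 80 cm^2
SW = 26.82 / 80 x 10000 = 3352.5 g/m^2


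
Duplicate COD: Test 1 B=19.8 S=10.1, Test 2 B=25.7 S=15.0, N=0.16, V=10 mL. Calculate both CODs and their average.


COD1 = (19.8 - 10.1) x 0.16 x 8000 / 10 = 1241.6 mg/L
COD2 = (25.7 - 15.0) x 0.16 x 8000 / 10 = 1369.6 mg/L
Average = (1241.6 + 1369.6) / 2 = 1305.6 mg/L


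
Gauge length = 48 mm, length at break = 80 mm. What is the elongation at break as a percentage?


Extension = 80 - 48 = 32 mm
Elongation = 32 / 48 x 100 = 66.7%


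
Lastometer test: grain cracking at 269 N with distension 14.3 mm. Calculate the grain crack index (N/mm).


Grain crack index = force / distension
Index = 269 / 14.3 = 18.8 N/mm


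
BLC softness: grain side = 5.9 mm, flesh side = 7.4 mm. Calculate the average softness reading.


Average = (5.9 + 7.4) / 2
Average = 6.65 mm


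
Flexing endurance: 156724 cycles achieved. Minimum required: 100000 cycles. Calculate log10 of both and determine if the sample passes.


Achieved: log10 = 5.20
Required: log10 = 5.00
Passes: Yes


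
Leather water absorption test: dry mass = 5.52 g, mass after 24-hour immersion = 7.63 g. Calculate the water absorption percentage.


Water absorbed = 7.63 - 5.52 = 2.11 g
WA% = 2.11 / 5.52 x 100 = 38.2%


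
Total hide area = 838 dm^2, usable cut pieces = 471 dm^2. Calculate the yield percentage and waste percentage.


Yield = 471 / 838 x 100 = 56.2%
Waste = 838 - 471 = 367 dm^2
Waste% = 100 - 56.2 = 43.8%


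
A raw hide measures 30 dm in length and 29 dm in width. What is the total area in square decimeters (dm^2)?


870 dm^2


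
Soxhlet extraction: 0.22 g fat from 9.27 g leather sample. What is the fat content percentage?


Fat content = 0.22 / 9.27 x 100
Fat = 2.4%


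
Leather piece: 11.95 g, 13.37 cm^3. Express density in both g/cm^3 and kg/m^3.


Density = 11.95 / 13.37 = 0.894 g/cm^3
Convert: 0.894 x 1000 = 894 kg/m^3


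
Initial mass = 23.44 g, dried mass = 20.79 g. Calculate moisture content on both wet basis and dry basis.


Moisture lost = 23.44 - 20.79 = 2.65 g
Wet basis MC = 2.65 / 23.44 x 100 = 11.3%
Dry basis MC = 2.65 / 20.79 x 100 = 12.7%


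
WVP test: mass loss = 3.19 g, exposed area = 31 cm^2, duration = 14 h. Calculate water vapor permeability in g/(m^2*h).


73.50 g/(m^2*h)

WVP = mass_loss / (area x time) x 10000
WVP = 3.19 / (31 x 14) x 10000
WVP = 3.19 / 434 x 10000 = 73.50 g/(m^2*h)


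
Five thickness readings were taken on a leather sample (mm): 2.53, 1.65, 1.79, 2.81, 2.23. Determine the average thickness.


Sum = 2.53 + 1.65 + 1.79 + 2.81 + 2.23 = 11.01
Average = 11.01 / 5 = 2.20 mm


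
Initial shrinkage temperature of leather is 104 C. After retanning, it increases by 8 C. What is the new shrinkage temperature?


112 C


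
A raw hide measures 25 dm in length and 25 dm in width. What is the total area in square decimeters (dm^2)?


625 dm^2

Area = length x width
Area = 25 x 25 = 625 dm^2


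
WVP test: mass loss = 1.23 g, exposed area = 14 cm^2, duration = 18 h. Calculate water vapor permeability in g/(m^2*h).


48.81 g/(m^2*h)


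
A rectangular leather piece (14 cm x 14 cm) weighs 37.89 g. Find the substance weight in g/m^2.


Area = 14 x 14 = 196 cm^2
SW = 37.89 / 196 x 10000 = 1933.2 g/m^2


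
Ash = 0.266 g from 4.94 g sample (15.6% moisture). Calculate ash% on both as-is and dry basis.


As-is ash = 5.38%
Dry-basis ash = 6.38%

As-is ash% = 0.266 / 4.94 x 100 = 5.38%
Dry mass = 4.94 x (100 - 15.6) / 100 = 4.16936 g
Dry-basis ash% = 0.266 / 4.16936 x 100 = 6.38%


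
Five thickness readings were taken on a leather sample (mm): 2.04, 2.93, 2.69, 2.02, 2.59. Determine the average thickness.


Sum = 2.04 + 2.93 + 2.69 + 2.02 + 2.59 = 12.27
Average = 12.27 / 5 = 2.45 mm


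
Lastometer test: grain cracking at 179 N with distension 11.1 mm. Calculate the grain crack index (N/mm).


16.1 N/mm

Grain crack index = force / distension
Index = 179 / 11.1 = 16.1 N/mm


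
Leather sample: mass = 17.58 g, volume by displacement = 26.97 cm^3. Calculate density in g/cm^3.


Density = mass / volume
Density = 17.58 / 26.97 = 0.652 g/cm^3


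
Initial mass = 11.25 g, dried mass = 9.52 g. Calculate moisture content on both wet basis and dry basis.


Wet basis = 15.4%
Dry basis = 18.2%

Moisture lost = 11.25 - 9.52 = 1.73 g
Wet basis MC = 1.73 / 11.25 x 100 = 15.4%
Dry basis MC = 1.73 / 9.52 x 100 = 18.2%


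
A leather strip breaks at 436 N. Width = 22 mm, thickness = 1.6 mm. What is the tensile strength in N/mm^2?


12.39 N/mm^2

Cross-sectional area = 22 x 1.6 = 35.2 mm^2
Tensile strength = 436 / 35.2 = 12.39 N/mm^2


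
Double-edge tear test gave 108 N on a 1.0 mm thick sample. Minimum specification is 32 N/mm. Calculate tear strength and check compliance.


Tear strength = 108.0 N/mm
Compliant: Yes

Tear strength = 108 / 1.0 = 108.0 N/mm
Required minimum = 32 N/mm
Compliant: Yes


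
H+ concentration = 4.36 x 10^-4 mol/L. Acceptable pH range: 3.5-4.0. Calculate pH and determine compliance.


pH = 3.36
Compliant: No

pH = -log10(4.36 x 10^-4) = 3.36
Range: 3.5 to 4.0
Compliant: No


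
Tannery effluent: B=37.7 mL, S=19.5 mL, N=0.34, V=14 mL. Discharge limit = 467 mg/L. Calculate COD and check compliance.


COD = 3536.0 mg/L
Compliant: No


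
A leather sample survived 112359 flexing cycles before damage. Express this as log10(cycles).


5.05

log10(112359) = 5.05


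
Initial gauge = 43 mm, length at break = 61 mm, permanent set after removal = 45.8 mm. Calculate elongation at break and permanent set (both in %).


Elongation at break = (61 - 43) / 43 x 100 = 41.9%
Permanent set = (45.8 - 43) / 43 x 100 = 6.5%


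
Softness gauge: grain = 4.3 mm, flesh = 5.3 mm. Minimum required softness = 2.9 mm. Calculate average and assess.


Average = (4.3 + 5.3) / 2 = 4.80 mm
Minimum = 2.9 mm
Meets requirement: Yes


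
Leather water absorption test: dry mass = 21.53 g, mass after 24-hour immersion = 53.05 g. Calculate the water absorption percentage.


146.4%

Water absorbed = 53.05 - 21.53 = 31.52 g
WA% = 31.52 / 21.53 x 100 = 146.4%


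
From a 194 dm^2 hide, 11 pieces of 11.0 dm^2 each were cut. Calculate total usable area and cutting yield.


Usable area = 121.0 dm^2
Yield = 62.4%


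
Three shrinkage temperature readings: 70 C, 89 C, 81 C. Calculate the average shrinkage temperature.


Average = (70 + 89 + 81) / 3
Average = 240 / 3 = 80.0 C


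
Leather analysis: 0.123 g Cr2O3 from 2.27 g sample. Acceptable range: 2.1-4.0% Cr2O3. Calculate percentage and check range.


Cr2O3 = 5.42%
Within range: No


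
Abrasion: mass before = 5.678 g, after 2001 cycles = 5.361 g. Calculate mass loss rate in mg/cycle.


0.158 mg/cycle

Mass loss = 5.678 - 5.361 = 0.317 g
Rate = 0.317 / 2001 x 1000 = 0.158 mg/cycle


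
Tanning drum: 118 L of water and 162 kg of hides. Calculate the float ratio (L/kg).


Float ratio = water / hide weight
Ratio = 118 / 162 = 0.7


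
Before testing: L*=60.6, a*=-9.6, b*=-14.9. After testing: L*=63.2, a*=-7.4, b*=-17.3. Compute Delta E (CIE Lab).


Delta E = 4.17

dL = 63.2 - 60.6 = 2.6
da = -7.4 - (-9.6) = 2.2
db = -17.3 - (-14.9) = -2.4
dE = sqrt((2.6)^2 + (2.2)^2 + (-2.4)^2) = 4.17


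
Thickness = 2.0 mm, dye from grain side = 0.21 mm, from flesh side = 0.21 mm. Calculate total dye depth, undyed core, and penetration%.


Total dyed = 0.21 + 0.21 = 0.42 mm
Undyed core = 2.0 - 0.42 = 1.58 mm
Penetration = 0.42 / 2.0 x 100 = 21.0%


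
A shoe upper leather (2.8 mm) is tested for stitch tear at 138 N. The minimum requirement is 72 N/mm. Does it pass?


STS = 138 / 2.8 = 49.3 N/mm
Minimum required: 72 N/mm
Passes: No


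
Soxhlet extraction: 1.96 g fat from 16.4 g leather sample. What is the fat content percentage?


Fat content = 1.96 / 16.4 x 100
Fat = 12.0%


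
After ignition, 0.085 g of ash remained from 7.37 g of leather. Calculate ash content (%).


1.15%

Ash% = 0.085 / 7.37 x 100
Ash% = 1.15%


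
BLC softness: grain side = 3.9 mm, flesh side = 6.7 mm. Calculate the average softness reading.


Average = (3.9 + 6.7) / 2
Average = 5.30 mm


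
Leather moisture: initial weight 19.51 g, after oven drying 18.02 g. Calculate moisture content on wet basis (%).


Moisture = 19.51 - 18.02 = 1.49 g
MC = 1.49 / 19.51 x 100 = 7.6%


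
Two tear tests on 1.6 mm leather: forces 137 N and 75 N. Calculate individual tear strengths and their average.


Tear 1 = 85.6 N/mm
Tear 2 = 46.9 N/mm
Average = 66.3 N/mm

Tear 1 = 137 / 1.6 = 85.6 N/mm
Tear 2 = 75 / 1.6 = 46.9 N/mm
Average = (85.6 + 46.9) / 2 = 66.3 N/mm


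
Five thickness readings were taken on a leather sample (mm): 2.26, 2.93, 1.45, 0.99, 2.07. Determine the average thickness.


1.94 mm


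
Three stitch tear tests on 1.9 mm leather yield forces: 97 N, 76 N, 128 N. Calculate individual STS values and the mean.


STS1 = 97 / 1.9 = 51.1 N/mm
STS2 = 76 / 1.9 = 40.0 N/mm
STS3 = 128 / 1.9 = 67.4 N/mm
Mean = (51.1 + 40.0 + 67.4) / 3 = 52.8 N/mm


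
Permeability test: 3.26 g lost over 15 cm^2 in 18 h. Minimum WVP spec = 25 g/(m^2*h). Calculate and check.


WVP = 3.26 / (15 x 18) x 10000 = 120.74 g/(m^2*h)
Minimum: 25 g/(m^2*h)
Meets spec: Yes


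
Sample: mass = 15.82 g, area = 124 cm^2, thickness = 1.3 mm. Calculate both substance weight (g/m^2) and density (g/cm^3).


Substance weight = 1275.8 g/m^2
Density = 0.981 g/cm^3

SW = 15.82 / 124 x 10000 = 1275.8 g/m^2
Volume = 124 x 1.3 / 10 = 16.12 cm^3
Density = 15.82 / 16.12 = 0.981 g/cm^3


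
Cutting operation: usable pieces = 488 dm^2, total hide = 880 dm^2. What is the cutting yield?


55.5%

Yield = usable / total x 100
Yield = 488 / 880 x 100 = 55.5%


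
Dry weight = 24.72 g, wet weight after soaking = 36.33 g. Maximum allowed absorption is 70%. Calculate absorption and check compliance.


Absorption = 47.0%
Compliant: Yes

WA = (36.33 - 24.72) / 24.72 x 100 = 47.0%
Maximum allowed: 70%
Compliant: Yes


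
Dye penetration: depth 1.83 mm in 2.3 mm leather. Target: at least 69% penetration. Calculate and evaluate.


Penetration = 1.83 / 2.3 x 100 = 79.6%
Target: 69%
Meets target: Yes


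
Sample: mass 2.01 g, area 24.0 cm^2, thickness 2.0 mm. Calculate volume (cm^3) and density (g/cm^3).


Volume = 4.800 cm^3
Density = 0.419 g/cm^3


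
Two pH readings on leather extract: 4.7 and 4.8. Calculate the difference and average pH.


Difference = 0.1
Average pH = 4.75

Difference = |4.7 - 4.8| = 0.1
Average = (4.7 + 4.8) / 2 = 4.75


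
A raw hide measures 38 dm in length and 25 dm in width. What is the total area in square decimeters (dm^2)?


Area = length x width
Area = 38 x 25 = 950 dm^2


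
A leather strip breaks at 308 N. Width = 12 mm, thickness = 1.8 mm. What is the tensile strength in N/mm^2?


Cross-sectional area = 12 x 1.8 = 21.6 mm^2
Tensile strength = 308 / 21.6 = 14.26 N/mm^2


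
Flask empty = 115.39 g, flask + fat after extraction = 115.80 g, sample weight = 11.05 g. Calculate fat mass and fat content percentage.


Fat mass = 0.41 g
Fat content = 3.7%

Fat mass = 115.80 - 115.39 = 0.41 g
Fat% = 0.41 / 11.05 x 100 = 3.7%


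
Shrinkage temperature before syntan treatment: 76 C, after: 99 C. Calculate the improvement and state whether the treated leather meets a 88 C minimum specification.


Improvement = 23 C
Meets 88 C spec: Yes


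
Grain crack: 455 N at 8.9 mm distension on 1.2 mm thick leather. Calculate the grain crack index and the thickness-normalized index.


Crack index = 51.1 N/mm
Normalized index = 42.6 N/mm per mm

Crack index = 455 / 8.9 = 51.1 N/mm
Normalized = 51.1 / 1.2 = 42.6 N/mm per mm


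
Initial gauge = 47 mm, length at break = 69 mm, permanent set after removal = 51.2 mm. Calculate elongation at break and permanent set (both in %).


Elongation at break = (69 - 47) / 47 x 100 = 46.8%
Permanent set = (51.2 - 47) / 47 x 100 = 8.9%


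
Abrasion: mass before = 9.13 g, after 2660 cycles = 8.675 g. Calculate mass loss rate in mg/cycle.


Mass loss = 9.13 - 8.675 = 0.455 g
Rate = 0.455 / 2660 x 1000 = 0.171 mg/cycle


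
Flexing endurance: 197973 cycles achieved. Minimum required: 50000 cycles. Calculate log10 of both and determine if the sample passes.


Achieved: log10 = 5.30
Required: log10 = 4.70
Passes: Yes


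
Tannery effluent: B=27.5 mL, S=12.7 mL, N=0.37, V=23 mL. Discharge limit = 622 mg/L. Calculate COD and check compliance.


COD = 1904.7 mg/L
Compliant: No


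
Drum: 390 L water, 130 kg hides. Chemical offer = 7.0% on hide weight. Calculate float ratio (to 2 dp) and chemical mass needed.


Float ratio = 390 / 130 = 3.00
Chemical = 130 x 7.0 / 100 = 9.1 kg


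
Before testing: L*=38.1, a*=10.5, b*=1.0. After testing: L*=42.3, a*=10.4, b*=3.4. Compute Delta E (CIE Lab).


dL = 42.3 - 38.1 = 4.2
da = 10.4 - 10.5 = -0.1
db = 3.4 - 1.0 = 2.4
dE = sqrt((4.2)^2 + (-0.1)^2 + (2.4)^2) = 4.84


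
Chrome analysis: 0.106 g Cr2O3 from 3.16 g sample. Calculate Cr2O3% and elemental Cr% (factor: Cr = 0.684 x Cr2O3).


Cr2O3 = 3.35%
Cr = 2.29%


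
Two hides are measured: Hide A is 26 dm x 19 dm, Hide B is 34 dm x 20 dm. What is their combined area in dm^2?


1174 dm^2

Hide A area = 26 x 19 = 494 dm^2
Hide B area = 34 x 20 = 680 dm^2
Total = 494 + 680 = 1174 dm^2


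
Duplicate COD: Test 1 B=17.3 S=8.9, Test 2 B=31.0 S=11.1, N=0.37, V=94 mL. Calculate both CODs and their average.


COD1 = (17.3 - 8.9) x 0.37 x 8000 / 94 = 264.5 mg/L
COD2 = (31.0 - 11.1) x 0.37 x 8000 / 94 = 626.6 mg/L
Average = (264.5 + 626.6) / 2 = 445.6 mg/L


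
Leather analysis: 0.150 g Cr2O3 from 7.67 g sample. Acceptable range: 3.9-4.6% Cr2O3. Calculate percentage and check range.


Cr2O3% = 0.150 / 7.67 x 100 = 1.96%
Acceptable range: 3.9 to 4.6%
Within range: No


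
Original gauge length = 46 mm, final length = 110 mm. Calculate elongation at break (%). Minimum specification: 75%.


Elongation = 139.1%
Meets spec: Yes

Extension = 110 - 46 = 64 mm
Elongation = 64 / 46 x 100 = 139.1%
Minimum required: 75%
Meets specification: Yes
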